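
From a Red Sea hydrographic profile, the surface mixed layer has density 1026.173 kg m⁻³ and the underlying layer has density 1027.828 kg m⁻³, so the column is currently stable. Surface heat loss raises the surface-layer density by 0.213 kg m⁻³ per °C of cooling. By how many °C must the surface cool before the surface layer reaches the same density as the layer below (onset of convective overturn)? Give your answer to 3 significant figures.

Density deficit of the surface layer: 1027.828 − 1026.173 = 1.655 kg m⁻³.
Required change = 1.655 / 0.213 = 7.77 °C.

7.77 °C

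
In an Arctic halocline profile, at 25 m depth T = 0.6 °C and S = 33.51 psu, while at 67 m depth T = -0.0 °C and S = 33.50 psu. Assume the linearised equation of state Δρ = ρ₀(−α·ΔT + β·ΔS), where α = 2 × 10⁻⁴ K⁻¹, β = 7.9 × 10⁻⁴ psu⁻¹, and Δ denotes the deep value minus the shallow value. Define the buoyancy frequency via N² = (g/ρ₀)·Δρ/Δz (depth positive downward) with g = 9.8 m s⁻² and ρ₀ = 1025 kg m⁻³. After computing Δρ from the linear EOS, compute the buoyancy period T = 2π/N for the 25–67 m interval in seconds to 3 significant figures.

ΔT = -0.6 K, ΔS = -0.01 psu (deep − shallow).
Δρ/ρ₀ = −αΔT + βΔS = 1.20 × 10⁻⁴ − 7.90 × 10⁻⁶ = 1.121 × 10⁻⁴, so Δρ ≈ 0.1149 kg m⁻³.
N² = (g/ρ₀)·Δρ/Δz = g·(Δρ/ρ₀)/Δz = 9.8 × 1.121 × 10⁻⁴ / 42 = 2.6157 × 10⁻⁵ s⁻².
N = √(2.6157 × 10⁻⁵) = 5.1144 × 10⁻³ rad s⁻¹ → T = 2π/N = 1.2285 × 10³ s ≈ 1.23 × 10³ s.

1.23 × 10³ s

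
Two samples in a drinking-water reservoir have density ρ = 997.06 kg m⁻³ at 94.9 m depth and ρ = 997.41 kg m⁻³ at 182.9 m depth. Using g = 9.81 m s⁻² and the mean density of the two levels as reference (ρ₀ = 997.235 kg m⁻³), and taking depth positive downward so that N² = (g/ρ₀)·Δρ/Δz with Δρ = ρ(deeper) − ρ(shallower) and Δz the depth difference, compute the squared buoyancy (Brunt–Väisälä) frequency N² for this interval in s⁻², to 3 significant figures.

3.91 × 10⁻⁵ s⁻²

Δρ = 997.41 − 997.06 = 0.35 kg m⁻³ over Δz = 182.9 − 94.9 = 88 m.
N² = (9.81/997.235) × (0.35/88) = 3.9125 × 10⁻⁵ s⁻² ≈ 3.91 × 10⁻⁵ s⁻².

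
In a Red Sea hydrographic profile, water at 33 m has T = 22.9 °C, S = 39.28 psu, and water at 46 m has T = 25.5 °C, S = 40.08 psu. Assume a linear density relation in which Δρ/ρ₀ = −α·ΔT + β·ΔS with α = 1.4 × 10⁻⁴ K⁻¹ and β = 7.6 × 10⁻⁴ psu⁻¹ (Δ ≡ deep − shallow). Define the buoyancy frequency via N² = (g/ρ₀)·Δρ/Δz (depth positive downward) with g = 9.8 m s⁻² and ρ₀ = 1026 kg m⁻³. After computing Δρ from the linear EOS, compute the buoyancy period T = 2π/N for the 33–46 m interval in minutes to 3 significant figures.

7.72 min

ΔT = +2.6 K, ΔS = +0.80 psu (deep − shallow).
Δρ/ρ₀ = −αΔT + βΔS = -3.64 × 10⁻⁴ + 6.08 × 10⁻⁴ = 2.44 × 10⁻⁴, so Δρ ≈ 0.2503 kg m⁻³.
N² = (g/ρ₀)·Δρ/Δz = g·(Δρ/ρ₀)/Δz = 9.8 × 2.44 × 10⁻⁴ / 13 = 1.8394 × 10⁻⁴ s⁻².
N = √(1.8394 × 10⁻⁴) = 0.013562 rad s⁻¹ → T = 2π/N = 463.29 s = 7.7215 min ≈ 7.72 min.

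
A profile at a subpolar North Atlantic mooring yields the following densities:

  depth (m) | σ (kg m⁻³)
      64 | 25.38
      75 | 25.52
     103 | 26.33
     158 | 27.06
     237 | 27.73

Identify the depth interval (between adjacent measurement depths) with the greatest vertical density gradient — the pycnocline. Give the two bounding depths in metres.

Compute the density gradient over each adjacent pair:
  64–75 m: Δρ/Δz = 0.14/11 = 0.013 kg m⁻⁴
  75–103 m: Δρ/Δz = 0.81/28 = 0.029 kg m⁻⁴
  103–158 m: Δρ/Δz = 0.73/55 = 0.013 kg m⁻⁴
  158–237 m: Δρ/Δz = 0.67/79 = 8.5 × 10⁻³ kg m⁻⁴
The largest gradient is in the 75–103 m interval — the pycnocline.

75–103 m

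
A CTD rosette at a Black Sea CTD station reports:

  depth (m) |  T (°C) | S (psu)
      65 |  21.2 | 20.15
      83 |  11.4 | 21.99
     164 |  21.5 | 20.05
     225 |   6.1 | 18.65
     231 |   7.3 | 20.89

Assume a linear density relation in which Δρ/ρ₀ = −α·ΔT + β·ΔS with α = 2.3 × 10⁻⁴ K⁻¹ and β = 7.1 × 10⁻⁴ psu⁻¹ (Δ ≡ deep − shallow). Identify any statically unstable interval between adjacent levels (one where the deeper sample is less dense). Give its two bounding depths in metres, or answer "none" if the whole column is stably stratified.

Evaluate Δρ/ρ₀ = −αΔT + βΔS across each adjacent pair:
  65–83 m: −αΔT+βΔS = −(2.3 × 10⁻⁴)(-9.8)+(7.1 × 10⁻⁴)(+1.84) = 3.6 × 10⁻³ → stable
  83–164 m: −αΔT+βΔS = −(2.3 × 10⁻⁴)(+10.1)+(7.1 × 10⁻⁴)(-1.94) = -3.7 × 10⁻³ → UNSTABLE
  164–225 m: −αΔT+βΔS = −(2.3 × 10⁻⁴)(-15.4)+(7.1 × 10⁻⁴)(-1.40) = 2.5 × 10⁻³ → stable
  225–231 m: −αΔT+βΔS = −(2.3 × 10⁻⁴)(+1.2)+(7.1 × 10⁻⁴)(+2.24) = 1.3 × 10⁻³ → stable
The 83–164 m interval has Δρ < 0: lighter water underlies denser water.

83–164 m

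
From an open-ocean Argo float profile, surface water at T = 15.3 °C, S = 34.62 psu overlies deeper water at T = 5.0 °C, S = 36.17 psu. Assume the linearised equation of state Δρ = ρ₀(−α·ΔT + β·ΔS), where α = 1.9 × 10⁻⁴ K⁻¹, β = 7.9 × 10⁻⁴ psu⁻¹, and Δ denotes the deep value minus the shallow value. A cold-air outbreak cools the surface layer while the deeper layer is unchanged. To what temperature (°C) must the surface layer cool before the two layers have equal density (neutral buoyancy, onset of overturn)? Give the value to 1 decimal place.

Neutral buoyancy requires Δρ = 0, i.e. −α(T_deep − T_surf′) + β(S_deep − S_surf) = 0.
T_surf′ = T_deep − (β/α)·ΔS = 5.0 − (7.9 × 10⁻⁴/1.9 × 10⁻⁴)·(+1.55) = -1.445 °C.
Cooling required: 15.3 − (-1.445) = 16.745 °C.

-1.4 °C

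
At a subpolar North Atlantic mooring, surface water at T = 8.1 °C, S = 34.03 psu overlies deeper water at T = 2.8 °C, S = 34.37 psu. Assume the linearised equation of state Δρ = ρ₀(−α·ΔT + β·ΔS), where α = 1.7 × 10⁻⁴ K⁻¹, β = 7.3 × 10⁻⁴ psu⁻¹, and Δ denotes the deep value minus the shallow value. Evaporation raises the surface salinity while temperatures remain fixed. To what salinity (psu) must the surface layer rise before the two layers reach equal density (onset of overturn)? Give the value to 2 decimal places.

35.60 psu

Neutral buoyancy requires −α(T_deep − T_surf) + β(S_deep − S_surf′) = 0.
S_surf′ = S_deep − (α/β)·ΔT = 34.37 − (1.7 × 10⁻⁴/7.3 × 10⁻⁴)·(-5.3) = 35.6042 psu.
Increase required: 35.6042 − 34.03 = 1.5742 psu.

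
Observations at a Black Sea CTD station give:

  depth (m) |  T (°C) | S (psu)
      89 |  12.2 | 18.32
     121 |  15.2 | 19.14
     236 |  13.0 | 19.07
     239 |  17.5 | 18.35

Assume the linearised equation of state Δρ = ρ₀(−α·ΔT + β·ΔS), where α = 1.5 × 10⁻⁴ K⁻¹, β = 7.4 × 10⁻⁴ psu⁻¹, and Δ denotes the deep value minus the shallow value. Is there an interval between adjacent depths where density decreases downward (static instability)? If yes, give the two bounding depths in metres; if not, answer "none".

Evaluate Δρ/ρ₀ = −αΔT + βΔS across each adjacent pair:
  89–121 m: −αΔT+βΔS = −(1.5 × 10⁻⁴)(+3.0)+(7.4 × 10⁻⁴)(+0.82) = 1.6 × 10⁻⁴ → stable
  121–236 m: −αΔT+βΔS = −(1.5 × 10⁻⁴)(-2.2)+(7.4 × 10⁻⁴)(-0.07) = 2.8 × 10⁻⁴ → stable
  236–239 m: −αΔT+βΔS = −(1.5 × 10⁻⁴)(+4.5)+(7.4 × 10⁻⁴)(-0.72) = -1.2 × 10⁻³ → UNSTABLE
The 236–239 m interval has Δρ < 0: lighter water underlies denser water.

236–239 m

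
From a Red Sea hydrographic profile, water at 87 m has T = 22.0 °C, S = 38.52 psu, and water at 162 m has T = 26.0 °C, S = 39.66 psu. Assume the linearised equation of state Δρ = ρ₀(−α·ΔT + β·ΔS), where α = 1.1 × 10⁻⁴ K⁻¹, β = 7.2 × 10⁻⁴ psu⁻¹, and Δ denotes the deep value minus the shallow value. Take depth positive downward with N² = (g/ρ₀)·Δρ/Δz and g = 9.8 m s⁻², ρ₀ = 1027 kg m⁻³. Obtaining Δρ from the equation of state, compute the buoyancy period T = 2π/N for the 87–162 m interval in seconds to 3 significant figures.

ΔT = +4.0 K, ΔS = +1.14 psu (deep − shallow).
Δρ/ρ₀ = −αΔT + βΔS = -4.40 × 10⁻⁴ + 8.208 × 10⁻⁴ = 3.808 × 10⁻⁴, so Δρ ≈ 0.3911 kg m⁻³.
N² = (g/ρ₀)·Δρ/Δz = g·(Δρ/ρ₀)/Δz = 9.8 × 3.808 × 10⁻⁴ / 75 = 4.9758 × 10⁻⁵ s⁻².
N = √(4.9758 × 10⁻⁵) = 7.0539 × 10⁻³ rad s⁻¹ → T = 2π/N = 890.74 s ≈ 891 s.

891 s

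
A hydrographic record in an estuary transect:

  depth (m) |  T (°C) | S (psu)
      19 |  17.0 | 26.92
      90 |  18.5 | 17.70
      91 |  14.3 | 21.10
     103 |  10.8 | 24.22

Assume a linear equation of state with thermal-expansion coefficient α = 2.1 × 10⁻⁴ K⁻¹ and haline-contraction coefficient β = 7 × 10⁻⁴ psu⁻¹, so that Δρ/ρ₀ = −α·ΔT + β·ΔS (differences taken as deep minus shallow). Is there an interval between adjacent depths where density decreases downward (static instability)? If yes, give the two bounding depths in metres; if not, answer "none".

19–90 m

Evaluate Δρ/ρ₀ = −αΔT + βΔS across each adjacent pair:
  19–90 m: −αΔT+βΔS = −(2.1 × 10⁻⁴)(+1.5)+(7 × 10⁻⁴)(-9.22) = -6.8 × 10⁻³ → UNSTABLE
  90–91 m: −αΔT+βΔS = −(2.1 × 10⁻⁴)(-4.2)+(7 × 10⁻⁴)(+3.40) = 3.3 × 10⁻³ → stable
  91–103 m: −αΔT+βΔS = −(2.1 × 10⁻⁴)(-3.5)+(7 × 10⁻⁴)(+3.12) = 2.9 × 10⁻³ → stable
The 19–90 m interval has Δρ < 0: lighter water underlies denser water.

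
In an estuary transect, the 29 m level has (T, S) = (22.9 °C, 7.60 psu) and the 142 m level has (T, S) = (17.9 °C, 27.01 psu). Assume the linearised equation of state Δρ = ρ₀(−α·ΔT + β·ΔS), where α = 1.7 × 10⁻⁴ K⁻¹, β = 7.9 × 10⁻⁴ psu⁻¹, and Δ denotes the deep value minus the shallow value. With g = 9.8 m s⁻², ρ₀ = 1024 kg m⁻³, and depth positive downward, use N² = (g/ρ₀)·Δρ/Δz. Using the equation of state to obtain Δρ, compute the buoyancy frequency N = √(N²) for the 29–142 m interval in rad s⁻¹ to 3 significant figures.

0.0375 rad s⁻¹

ΔT = -5.0 K, ΔS = +19.41 psu (deep − shallow).
Δρ/ρ₀ = −αΔT + βΔS = 8.50 × 10⁻⁴ + 0.0153339 = 0.0161839, so Δρ ≈ 16.57 kg m⁻³.
N² = (g/ρ₀)·Δρ/Δz = g·(Δρ/ρ₀)/Δz = 9.8 × 0.0161839 / 113 = 1.4036 × 10⁻³ s⁻².
N = √(1.4036 × 10⁻³) = 0.037465 rad s⁻¹ ≈ 0.0375 rad s⁻¹.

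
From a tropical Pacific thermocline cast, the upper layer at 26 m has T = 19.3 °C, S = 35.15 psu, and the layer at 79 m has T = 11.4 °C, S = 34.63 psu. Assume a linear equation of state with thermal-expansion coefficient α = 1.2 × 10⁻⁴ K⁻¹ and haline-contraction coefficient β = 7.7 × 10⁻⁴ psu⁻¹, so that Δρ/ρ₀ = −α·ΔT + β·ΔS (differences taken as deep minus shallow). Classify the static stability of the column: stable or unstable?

stable

ΔT = 11.4 − 19.3 = -7.9 K and ΔS = 34.63 − 35.15 = -0.52 psu (deep − shallow).
−αΔT = 9.48 × 10⁻⁴; βΔS = -4.004 × 10⁻⁴; sum Δρ/ρ₀ = 5.476 × 10⁻⁴.
Δρ/ρ₀ > 0, so Δρ > 0: deeper water is denser → statically stable.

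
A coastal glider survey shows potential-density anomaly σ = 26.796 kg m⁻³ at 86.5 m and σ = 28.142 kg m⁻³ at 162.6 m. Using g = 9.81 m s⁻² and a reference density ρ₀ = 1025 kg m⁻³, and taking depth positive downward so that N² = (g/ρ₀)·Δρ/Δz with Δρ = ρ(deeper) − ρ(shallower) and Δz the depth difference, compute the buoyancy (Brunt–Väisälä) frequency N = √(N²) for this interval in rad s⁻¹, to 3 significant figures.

0.0130 rad s⁻¹

Δρ = 1028.142 − 1026.796 = 1.346 kg m⁻³ over Δz = 162.6 − 86.5 = 76.1 m.
N² = (9.81/1025) × (1.346/76.1) = 1.6928 × 10⁻⁴ s⁻².
N = √(1.6928 × 10⁻⁴) = 0.013011 rad s⁻¹ ≈ 0.0130 rad s⁻¹.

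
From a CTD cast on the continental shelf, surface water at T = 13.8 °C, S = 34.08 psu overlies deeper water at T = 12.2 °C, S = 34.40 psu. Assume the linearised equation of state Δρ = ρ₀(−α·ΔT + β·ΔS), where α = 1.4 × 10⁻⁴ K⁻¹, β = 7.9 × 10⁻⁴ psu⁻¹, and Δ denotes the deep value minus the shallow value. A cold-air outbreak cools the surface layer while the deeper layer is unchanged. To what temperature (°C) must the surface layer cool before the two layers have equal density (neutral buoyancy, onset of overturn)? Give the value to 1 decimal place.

10.4 °C

Neutral buoyancy requires Δρ = 0, i.e. −α(T_deep − T_surf′) + β(S_deep − S_surf) = 0.
T_surf′ = T_deep − (β/α)·ΔS = 12.2 − (7.9 × 10⁻⁴/1.4 × 10⁻⁴)·(+0.32) = 10.394 °C.
Cooling required: 13.8 − (10.394) = 3.406 °C.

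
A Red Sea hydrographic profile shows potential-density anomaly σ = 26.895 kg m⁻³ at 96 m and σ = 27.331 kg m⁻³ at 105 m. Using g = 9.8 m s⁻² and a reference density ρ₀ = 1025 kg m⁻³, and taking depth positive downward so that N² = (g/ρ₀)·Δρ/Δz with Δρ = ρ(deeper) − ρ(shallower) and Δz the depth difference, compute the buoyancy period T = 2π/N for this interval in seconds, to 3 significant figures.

292 s

Δρ = 1027.331 − 1026.895 = 0.436 kg m⁻³ over Δz = 105 − 96 = 9 m.
N² = (9.8/1025) × (0.436/9) = 4.6318 × 10⁻⁴ s⁻².
N = √(4.6318 × 10⁻⁴) = 0.021522 rad s⁻¹, so T = 2π/N = 291.94 s ≈ 292 s.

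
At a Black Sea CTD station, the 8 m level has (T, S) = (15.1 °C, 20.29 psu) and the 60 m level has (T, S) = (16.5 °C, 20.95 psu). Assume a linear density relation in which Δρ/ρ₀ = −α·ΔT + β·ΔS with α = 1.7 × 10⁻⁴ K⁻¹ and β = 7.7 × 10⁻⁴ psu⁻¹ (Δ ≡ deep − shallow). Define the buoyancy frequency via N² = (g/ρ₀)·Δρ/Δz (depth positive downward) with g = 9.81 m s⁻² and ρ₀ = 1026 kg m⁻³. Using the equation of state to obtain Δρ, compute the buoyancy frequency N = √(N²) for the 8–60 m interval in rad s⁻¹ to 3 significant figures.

ΔT = +1.4 K, ΔS = +0.66 psu (deep − shallow).
Δρ/ρ₀ = −αΔT + βΔS = -2.38 × 10⁻⁴ + 5.082 × 10⁻⁴ = 2.702 × 10⁻⁴, so Δρ ≈ 0.2772 kg m⁻³.
N² = (g/ρ₀)·Δρ/Δz = g·(Δρ/ρ₀)/Δz = 9.81 × 2.702 × 10⁻⁴ / 52 = 5.0974 × 10⁻⁵ s⁻².
N = √(5.0974 × 10⁻⁵) = 7.1396 × 10⁻³ rad s⁻¹ ≈ 7.14 × 10⁻³ rad s⁻¹.

7.14 × 10⁻³ rad s⁻¹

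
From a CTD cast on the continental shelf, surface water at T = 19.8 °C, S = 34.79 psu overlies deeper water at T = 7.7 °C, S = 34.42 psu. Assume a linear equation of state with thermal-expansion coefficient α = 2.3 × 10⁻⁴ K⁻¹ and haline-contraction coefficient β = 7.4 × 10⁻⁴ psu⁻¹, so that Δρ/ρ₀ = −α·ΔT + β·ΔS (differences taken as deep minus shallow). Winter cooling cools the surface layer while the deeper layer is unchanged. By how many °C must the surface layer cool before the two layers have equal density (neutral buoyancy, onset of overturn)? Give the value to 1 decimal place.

10.9 °C

Neutral buoyancy requires Δρ = 0, i.e. −α(T_deep − T_surf′) + β(S_deep − S_surf) = 0.
T_surf′ = T_deep − (β/α)·ΔS = 7.7 − (7.4 × 10⁻⁴/2.3 × 10⁻⁴)·(-0.37) = 8.890 °C.
Cooling required: 19.8 − (8.890) = 10.910 °C.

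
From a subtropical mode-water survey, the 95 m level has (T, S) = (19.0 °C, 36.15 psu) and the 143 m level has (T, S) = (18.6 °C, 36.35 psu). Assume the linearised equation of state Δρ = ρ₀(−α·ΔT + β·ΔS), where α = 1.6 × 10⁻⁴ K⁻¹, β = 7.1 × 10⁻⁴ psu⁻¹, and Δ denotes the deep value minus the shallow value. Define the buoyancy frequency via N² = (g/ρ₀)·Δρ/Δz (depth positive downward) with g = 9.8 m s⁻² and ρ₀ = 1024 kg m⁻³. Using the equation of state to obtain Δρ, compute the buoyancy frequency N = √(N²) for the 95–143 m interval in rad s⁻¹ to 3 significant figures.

ΔT = -0.4 K, ΔS = +0.20 psu (deep − shallow).
Δρ/ρ₀ = −αΔT + βΔS = 6.40 × 10⁻⁵ + 1.42 × 10⁻⁴ = 2.06 × 10⁻⁴, so Δρ ≈ 0.2109 kg m⁻³.
N² = (g/ρ₀)·Δρ/Δz = g·(Δρ/ρ₀)/Δz = 9.8 × 2.06 × 10⁻⁴ / 48 = 4.2058 × 10⁻⁵ s⁻².
N = √(4.2058 × 10⁻⁵) = 6.4852 × 10⁻³ rad s⁻¹ ≈ 6.49 × 10⁻³ rad s⁻¹.

6.49 × 10⁻³ rad s⁻¹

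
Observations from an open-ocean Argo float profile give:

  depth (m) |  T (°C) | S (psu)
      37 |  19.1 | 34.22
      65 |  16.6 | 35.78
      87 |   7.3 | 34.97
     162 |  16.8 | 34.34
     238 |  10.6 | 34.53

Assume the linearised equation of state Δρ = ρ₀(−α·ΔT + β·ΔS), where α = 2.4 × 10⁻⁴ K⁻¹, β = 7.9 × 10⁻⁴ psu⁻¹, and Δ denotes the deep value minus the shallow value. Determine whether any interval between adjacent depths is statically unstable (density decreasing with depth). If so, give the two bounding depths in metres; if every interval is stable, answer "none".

87–162 m

Evaluate Δρ/ρ₀ = −αΔT + βΔS across each adjacent pair:
  37–65 m: −αΔT+βΔS = −(2.4 × 10⁻⁴)(-2.5)+(7.9 × 10⁻⁴)(+1.56) = 1.8 × 10⁻³ → stable
  65–87 m: −αΔT+βΔS = −(2.4 × 10⁻⁴)(-9.3)+(7.9 × 10⁻⁴)(-0.81) = 1.6 × 10⁻³ → stable
  87–162 m: −αΔT+βΔS = −(2.4 × 10⁻⁴)(+9.5)+(7.9 × 10⁻⁴)(-0.63) = -2.8 × 10⁻³ → UNSTABLE
  162–238 m: −αΔT+βΔS = −(2.4 × 10⁻⁴)(-6.2)+(7.9 × 10⁻⁴)(+0.19) = 1.6 × 10⁻³ → stable
The 87–162 m interval has Δρ < 0: lighter water underlies denser water.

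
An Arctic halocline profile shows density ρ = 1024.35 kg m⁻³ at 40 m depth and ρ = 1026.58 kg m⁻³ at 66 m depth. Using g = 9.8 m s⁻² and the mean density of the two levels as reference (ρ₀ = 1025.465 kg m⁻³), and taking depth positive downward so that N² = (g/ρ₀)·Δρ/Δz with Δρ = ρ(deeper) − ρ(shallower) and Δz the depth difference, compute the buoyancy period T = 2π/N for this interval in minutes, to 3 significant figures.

Δρ = 1026.58 − 1024.35 = 2.23 kg m⁻³ over Δz = 66 − 40 = 26 m.
N² = (9.8/1025.465) × (2.23/26) = 8.1967 × 10⁻⁴ s⁻².
N = √(8.1967 × 10⁻⁴) = 0.028630 rad s⁻¹, so T = 2π/N = 219.46 s = 3.6577 min ≈ 3.66 min.
A positive N² confirms static stability across the interval.

3.66 min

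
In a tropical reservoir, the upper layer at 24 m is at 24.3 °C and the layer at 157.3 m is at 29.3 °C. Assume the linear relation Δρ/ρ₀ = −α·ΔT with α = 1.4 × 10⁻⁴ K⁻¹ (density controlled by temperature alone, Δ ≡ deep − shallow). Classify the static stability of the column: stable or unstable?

ΔT = 29.3 − 24.3 = +5.0 K, so Δρ/ρ₀ = −αΔT = -7.00 × 10⁻⁴.
Δρ/ρ₀ < 0, so Δρ < 0: deeper water is lighter → statically unstable; the column would overturn.

unstable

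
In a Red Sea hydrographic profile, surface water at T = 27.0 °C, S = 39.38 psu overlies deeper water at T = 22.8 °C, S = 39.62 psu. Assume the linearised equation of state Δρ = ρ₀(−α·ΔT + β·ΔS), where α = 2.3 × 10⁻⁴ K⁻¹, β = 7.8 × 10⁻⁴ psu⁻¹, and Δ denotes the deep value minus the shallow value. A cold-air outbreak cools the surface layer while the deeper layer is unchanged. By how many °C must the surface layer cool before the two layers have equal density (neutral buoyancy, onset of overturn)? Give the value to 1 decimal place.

5.0 °C

Neutral buoyancy requires Δρ = 0, i.e. −α(T_deep − T_surf′) + β(S_deep − S_surf) = 0.
T_surf′ = T_deep − (β/α)·ΔS = 22.8 − (7.8 × 10⁻⁴/2.3 × 10⁻⁴)·(+0.24) = 21.986 °C.
Cooling required: 27.0 − (21.986) = 5.014 °C.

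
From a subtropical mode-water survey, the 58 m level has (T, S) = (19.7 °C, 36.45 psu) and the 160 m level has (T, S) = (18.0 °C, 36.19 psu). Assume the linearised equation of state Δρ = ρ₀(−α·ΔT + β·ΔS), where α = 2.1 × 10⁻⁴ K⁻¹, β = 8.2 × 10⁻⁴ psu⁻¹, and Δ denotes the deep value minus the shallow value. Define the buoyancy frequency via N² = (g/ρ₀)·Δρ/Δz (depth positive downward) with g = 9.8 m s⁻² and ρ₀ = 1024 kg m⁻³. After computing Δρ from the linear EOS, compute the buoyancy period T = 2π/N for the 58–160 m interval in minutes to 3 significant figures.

28.2 min

ΔT = -1.7 K, ΔS = -0.26 psu (deep − shallow).
Δρ/ρ₀ = −αΔT + βΔS = 3.57 × 10⁻⁴ − 2.132 × 10⁻⁴ = 1.438 × 10⁻⁴, so Δρ ≈ 0.1473 kg m⁻³.
N² = (g/ρ₀)·Δρ/Δz = g·(Δρ/ρ₀)/Δz = 9.8 × 1.438 × 10⁻⁴ / 102 = 1.3816 × 10⁻⁵ s⁻².
N = √(1.3816 × 10⁻⁵) = 3.7170 × 10⁻³ rad s⁻¹ → T = 2π/N = 1.6904 × 10³ s = 28.173 min ≈ 28.2 min.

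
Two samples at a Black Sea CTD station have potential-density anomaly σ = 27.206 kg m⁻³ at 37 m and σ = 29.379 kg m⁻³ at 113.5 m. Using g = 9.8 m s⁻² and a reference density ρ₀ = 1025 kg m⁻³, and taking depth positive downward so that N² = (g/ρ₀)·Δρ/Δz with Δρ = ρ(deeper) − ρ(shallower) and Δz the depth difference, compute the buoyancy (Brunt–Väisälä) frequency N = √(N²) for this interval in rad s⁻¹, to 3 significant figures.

0.0165 rad s⁻¹

Δρ = 1029.379 − 1027.206 = 2.173 kg m⁻³ over Δz = 113.5 − 37 = 76.5 m.
N² = (9.8/1025) × (2.173/76.5) = 2.7158 × 10⁻⁴ s⁻².
N = √(2.7158 × 10⁻⁴) = 0.016480 rad s⁻¹ ≈ 0.0165 rad s⁻¹.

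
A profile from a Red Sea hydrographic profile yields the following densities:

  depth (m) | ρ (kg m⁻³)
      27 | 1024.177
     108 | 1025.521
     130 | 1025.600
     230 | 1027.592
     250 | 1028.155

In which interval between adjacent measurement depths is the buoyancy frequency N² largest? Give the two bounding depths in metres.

Compute the density gradient over each adjacent pair:
  27–108 m: Δρ/Δz = 1.344/81 = 0.017 kg m⁻⁴
  108–130 m: Δρ/Δz = 0.079/22 = 3.6 × 10⁻³ kg m⁻⁴
  130–230 m: Δρ/Δz = 1.992/100 = 0.020 kg m⁻⁴
  230–250 m: Δρ/Δz = 0.563/20 = 0.028 kg m⁻⁴
The largest gradient is in the 230–250 m interval — the pycnocline.

230–250 m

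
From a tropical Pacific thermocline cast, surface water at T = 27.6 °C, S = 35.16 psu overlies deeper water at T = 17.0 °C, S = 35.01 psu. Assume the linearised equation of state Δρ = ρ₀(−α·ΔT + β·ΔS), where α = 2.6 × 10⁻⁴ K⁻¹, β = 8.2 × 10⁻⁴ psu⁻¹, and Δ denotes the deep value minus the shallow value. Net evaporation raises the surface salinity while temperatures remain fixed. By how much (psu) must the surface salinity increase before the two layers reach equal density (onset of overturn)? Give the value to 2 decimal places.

Neutral buoyancy requires −α(T_deep − T_surf) + β(S_deep − S_surf′) = 0.
S_surf′ = S_deep − (α/β)·ΔT = 35.01 − (2.6 × 10⁻⁴/8.2 × 10⁻⁴)·(-10.6) = 38.3710 psu.
Increase required: 38.3710 − 35.16 = 3.2110 psu.

3.21 psu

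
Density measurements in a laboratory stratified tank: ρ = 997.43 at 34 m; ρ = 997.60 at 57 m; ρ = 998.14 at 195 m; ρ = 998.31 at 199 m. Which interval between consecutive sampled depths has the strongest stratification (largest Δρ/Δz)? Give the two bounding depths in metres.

195–199 m

Compute the density gradient over each adjacent pair:
  34–57 m: Δρ/Δz = 0.17/23 = 7.4 × 10⁻³ kg m⁻⁴
  57–195 m: Δρ/Δz = 0.54/138 = 3.9 × 10⁻³ kg m⁻⁴
  195–199 m: Δρ/Δz = 0.17/4 = 0.043 kg m⁻⁴
The largest gradient is in the 195–199 m interval — the pycnocline.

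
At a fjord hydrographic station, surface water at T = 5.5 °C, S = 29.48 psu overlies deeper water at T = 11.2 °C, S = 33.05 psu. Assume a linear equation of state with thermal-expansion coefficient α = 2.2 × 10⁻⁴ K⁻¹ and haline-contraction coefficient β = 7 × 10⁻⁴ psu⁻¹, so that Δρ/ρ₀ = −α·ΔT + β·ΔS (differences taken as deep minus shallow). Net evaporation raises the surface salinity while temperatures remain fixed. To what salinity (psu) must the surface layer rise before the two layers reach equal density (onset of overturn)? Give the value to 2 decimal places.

Neutral buoyancy requires −α(T_deep − T_surf) + β(S_deep − S_surf′) = 0.
S_surf′ = S_deep − (α/β)·ΔT = 33.05 − (2.2 × 10⁻⁴/7 × 10⁻⁴)·(+5.7) = 31.2586 psu.
Increase required: 31.2586 − 29.48 = 1.7786 psu.

31.26 psu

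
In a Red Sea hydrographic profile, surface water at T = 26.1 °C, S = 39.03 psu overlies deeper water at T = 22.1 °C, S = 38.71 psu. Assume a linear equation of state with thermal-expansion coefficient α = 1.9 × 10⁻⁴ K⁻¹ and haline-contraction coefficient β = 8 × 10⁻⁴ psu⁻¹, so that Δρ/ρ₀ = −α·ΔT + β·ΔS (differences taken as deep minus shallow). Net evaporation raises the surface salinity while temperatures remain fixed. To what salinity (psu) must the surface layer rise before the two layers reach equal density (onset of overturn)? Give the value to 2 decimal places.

Neutral buoyancy requires −α(T_deep − T_surf) + β(S_deep − S_surf′) = 0.
S_surf′ = S_deep − (α/β)·ΔT = 38.71 − (1.9 × 10⁻⁴/8 × 10⁻⁴)·(-4.0) = 39.6600 psu.
Increase required: 39.6600 − 39.03 = 0.6300 psu.

39.66 psu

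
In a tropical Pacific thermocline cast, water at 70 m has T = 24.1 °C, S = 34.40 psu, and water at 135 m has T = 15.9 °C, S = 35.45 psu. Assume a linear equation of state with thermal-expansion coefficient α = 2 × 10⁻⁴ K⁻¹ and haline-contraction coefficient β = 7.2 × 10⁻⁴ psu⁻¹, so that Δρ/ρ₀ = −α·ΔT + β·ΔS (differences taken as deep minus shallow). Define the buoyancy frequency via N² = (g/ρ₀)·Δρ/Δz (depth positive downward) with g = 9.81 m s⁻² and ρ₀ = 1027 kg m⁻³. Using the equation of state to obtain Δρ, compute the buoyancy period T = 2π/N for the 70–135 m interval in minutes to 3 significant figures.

5.51 min

ΔT = -8.2 K, ΔS = +1.05 psu (deep − shallow).
Δρ/ρ₀ = −αΔT + βΔS = 1.64 × 10⁻³ + 7.56 × 10⁻⁴ = 2.396 × 10⁻³, so Δρ ≈ 2.461 kg m⁻³.
N² = (g/ρ₀)·Δρ/Δz = g·(Δρ/ρ₀)/Δz = 9.81 × 2.396 × 10⁻³ / 65 = 3.6161 × 10⁻⁴ s⁻².
N = √(3.6161 × 10⁻⁴) = 0.019016 rad s⁻¹ → T = 2π/N = 330.42 s = 5.5070 min ≈ 5.51 min.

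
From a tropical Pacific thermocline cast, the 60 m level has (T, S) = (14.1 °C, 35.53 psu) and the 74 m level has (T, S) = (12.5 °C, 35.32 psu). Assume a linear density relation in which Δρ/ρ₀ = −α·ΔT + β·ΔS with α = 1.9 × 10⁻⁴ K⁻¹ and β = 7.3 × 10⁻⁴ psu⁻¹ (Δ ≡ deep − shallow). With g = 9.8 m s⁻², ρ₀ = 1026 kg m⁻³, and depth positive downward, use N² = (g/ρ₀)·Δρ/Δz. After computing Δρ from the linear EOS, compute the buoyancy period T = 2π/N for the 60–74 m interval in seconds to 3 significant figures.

612 s

ΔT = -1.6 K, ΔS = -0.21 psu (deep − shallow).
Δρ/ρ₀ = −αΔT + βΔS = 3.04 × 10⁻⁴ − 1.533 × 10⁻⁴ = 1.507 × 10⁻⁴, so Δρ ≈ 0.1546 kg m⁻³.
N² = (g/ρ₀)·Δρ/Δz = g·(Δρ/ρ₀)/Δz = 9.8 × 1.507 × 10⁻⁴ / 14 = 1.0549 × 10⁻⁴ s⁻².
N = √(1.0549 × 10⁻⁴) = 0.010271 rad s⁻¹ → T = 2π/N = 611.74 s ≈ 612 s.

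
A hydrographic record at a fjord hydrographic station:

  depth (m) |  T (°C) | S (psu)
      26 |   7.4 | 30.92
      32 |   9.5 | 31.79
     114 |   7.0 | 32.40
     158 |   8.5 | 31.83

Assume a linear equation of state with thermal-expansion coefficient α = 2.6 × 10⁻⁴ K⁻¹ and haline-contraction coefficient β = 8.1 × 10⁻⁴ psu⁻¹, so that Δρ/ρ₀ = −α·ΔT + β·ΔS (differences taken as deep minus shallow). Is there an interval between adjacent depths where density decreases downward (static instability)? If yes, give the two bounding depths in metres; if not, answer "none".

114–158 m

Evaluate Δρ/ρ₀ = −αΔT + βΔS across each adjacent pair:
  26–32 m: −αΔT+βΔS = −(2.6 × 10⁻⁴)(+2.1)+(8.1 × 10⁻⁴)(+0.87) = 1.6 × 10⁻⁴ → stable
  32–114 m: −αΔT+βΔS = −(2.6 × 10⁻⁴)(-2.5)+(8.1 × 10⁻⁴)(+0.61) = 1.1 × 10⁻³ → stable
  114–158 m: −αΔT+βΔS = −(2.6 × 10⁻⁴)(+1.5)+(8.1 × 10⁻⁴)(-0.57) = -8.5 × 10⁻⁴ → UNSTABLE
The 114–158 m interval has Δρ < 0: lighter water underlies denser water.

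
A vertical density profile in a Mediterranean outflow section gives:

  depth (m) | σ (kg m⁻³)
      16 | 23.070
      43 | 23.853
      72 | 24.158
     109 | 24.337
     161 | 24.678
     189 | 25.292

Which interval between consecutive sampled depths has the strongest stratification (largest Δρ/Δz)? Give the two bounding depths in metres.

16–43 m

Compute the density gradient over each adjacent pair:
  16–43 m: Δρ/Δz = 0.783/27 = 0.029 kg m⁻⁴
  43–72 m: Δρ/Δz = 0.305/29 = 0.011 kg m⁻⁴
  72–109 m: Δρ/Δz = 0.179/37 = 4.8 × 10⁻³ kg m⁻⁴
  109–161 m: Δρ/Δz = 0.341/52 = 6.6 × 10⁻³ kg m⁻⁴
  161–189 m: Δρ/Δz = 0.614/28 = 0.022 kg m⁻⁴
The largest gradient is in the 16–43 m interval — the pycnocline.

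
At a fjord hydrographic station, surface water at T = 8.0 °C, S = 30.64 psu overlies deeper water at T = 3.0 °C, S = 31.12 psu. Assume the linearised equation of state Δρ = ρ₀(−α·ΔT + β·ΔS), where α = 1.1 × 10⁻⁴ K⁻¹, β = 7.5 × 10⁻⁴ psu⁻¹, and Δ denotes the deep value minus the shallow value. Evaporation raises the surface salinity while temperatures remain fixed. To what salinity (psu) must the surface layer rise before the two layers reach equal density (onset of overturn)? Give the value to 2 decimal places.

31.85 psu

Neutral buoyancy requires −α(T_deep − T_surf) + β(S_deep − S_surf′) = 0.
S_surf′ = S_deep − (α/β)·ΔT = 31.12 − (1.1 × 10⁻⁴/7.5 × 10⁻⁴)·(-5.0) = 31.8533 psu.
Increase required: 31.8533 − 30.64 = 1.2133 psu.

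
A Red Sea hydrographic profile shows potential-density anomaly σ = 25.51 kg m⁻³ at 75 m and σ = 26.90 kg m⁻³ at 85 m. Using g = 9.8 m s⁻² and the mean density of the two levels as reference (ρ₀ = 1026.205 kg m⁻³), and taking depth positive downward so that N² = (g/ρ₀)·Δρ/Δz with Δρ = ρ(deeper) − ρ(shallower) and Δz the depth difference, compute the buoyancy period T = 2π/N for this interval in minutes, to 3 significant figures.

Δρ = 1026.90 − 1025.51 = 1.39 kg m⁻³ over Δz = 85 − 75 = 10 m.
N² = (9.8/1026.205) × (1.39/10) = 1.3274 × 10⁻³ s⁻².
N = √(1.3274 × 10⁻³) = 0.036434 rad s⁻¹, so T = 2π/N = 172.45 s = 2.8742 min ≈ 2.87 min.

2.87 min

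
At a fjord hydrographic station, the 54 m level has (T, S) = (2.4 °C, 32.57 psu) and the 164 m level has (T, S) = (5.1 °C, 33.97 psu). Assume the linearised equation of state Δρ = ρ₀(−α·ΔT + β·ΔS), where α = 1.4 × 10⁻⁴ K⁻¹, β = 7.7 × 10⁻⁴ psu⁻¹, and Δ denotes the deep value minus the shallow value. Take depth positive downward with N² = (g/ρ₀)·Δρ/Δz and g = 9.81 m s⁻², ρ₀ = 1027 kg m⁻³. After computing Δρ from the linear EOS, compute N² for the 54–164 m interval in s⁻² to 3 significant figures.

6.24 × 10⁻⁵ s⁻²

ΔT = +2.7 K, ΔS = +1.40 psu (deep − shallow).
Δρ/ρ₀ = −αΔT + βΔS = -3.78 × 10⁻⁴ + 1.078 × 10⁻³ = 7.00 × 10⁻⁴, so Δρ ≈ 0.7189 kg m⁻³.
N² = (g/ρ₀)·Δρ/Δz = g·(Δρ/ρ₀)/Δz = 9.81 × 7.00 × 10⁻⁴ / 110 = 6.2427 × 10⁻⁵ s⁻² ≈ 6.24 × 10⁻⁵ s⁻².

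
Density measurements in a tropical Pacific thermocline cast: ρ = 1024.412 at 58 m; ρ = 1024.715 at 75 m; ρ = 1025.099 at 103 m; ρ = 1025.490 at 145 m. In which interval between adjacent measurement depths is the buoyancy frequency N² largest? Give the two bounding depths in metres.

Compute the density gradient over each adjacent pair:
  58–75 m: Δρ/Δz = 0.303/17 = 0.018 kg m⁻⁴
  75–103 m: Δρ/Δz = 0.384/28 = 0.014 kg m⁻⁴
  103–145 m: Δρ/Δz = 0.391/42 = 9.3 × 10⁻³ kg m⁻⁴
The largest gradient is in the 58–75 m interval — the pycnocline.

58–75 m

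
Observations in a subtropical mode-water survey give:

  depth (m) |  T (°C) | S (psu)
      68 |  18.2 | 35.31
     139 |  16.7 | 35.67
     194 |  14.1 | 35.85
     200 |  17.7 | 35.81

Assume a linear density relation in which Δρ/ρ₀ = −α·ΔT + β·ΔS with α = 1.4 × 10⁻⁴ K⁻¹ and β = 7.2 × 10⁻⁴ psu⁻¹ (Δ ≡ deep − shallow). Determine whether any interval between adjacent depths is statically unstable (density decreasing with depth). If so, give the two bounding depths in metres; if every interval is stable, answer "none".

194–200 m

Evaluate Δρ/ρ₀ = −αΔT + βΔS across each adjacent pair:
  68–139 m: −αΔT+βΔS = −(1.4 × 10⁻⁴)(-1.5)+(7.2 × 10⁻⁴)(+0.36) = 4.7 × 10⁻⁴ → stable
  139–194 m: −αΔT+βΔS = −(1.4 × 10⁻⁴)(-2.6)+(7.2 × 10⁻⁴)(+0.18) = 4.9 × 10⁻⁴ → stable
  194–200 m: −αΔT+βΔS = −(1.4 × 10⁻⁴)(+3.6)+(7.2 × 10⁻⁴)(-0.04) = -5.3 × 10⁻⁴ → UNSTABLE
The 194–200 m interval has Δρ < 0: lighter water underlies denser water.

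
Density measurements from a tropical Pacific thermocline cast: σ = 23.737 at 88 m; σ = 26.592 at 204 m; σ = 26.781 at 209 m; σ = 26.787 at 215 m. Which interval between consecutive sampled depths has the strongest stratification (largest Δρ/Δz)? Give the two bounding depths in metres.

Compute the density gradient over each adjacent pair:
  88–204 m: Δρ/Δz = 2.855/116 = 0.025 kg m⁻⁴
  204–209 m: Δρ/Δz = 0.189/5 = 0.038 kg m⁻⁴
  209–215 m: Δρ/Δz = 0.006/6 = 1.0 × 10⁻³ kg m⁻⁴
The largest gradient is in the 204–209 m interval — the pycnocline.

204–209 m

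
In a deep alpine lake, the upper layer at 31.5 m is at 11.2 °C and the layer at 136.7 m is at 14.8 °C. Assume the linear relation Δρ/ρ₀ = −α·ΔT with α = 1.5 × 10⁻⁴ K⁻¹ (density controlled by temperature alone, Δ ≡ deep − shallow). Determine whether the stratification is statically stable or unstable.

unstable

ΔT = 14.8 − 11.2 = +3.6 K, so Δρ/ρ₀ = −αΔT = -5.40 × 10⁻⁴.
Δρ/ρ₀ < 0, so Δρ < 0: deeper water is lighter → statically unstable; the column would overturn.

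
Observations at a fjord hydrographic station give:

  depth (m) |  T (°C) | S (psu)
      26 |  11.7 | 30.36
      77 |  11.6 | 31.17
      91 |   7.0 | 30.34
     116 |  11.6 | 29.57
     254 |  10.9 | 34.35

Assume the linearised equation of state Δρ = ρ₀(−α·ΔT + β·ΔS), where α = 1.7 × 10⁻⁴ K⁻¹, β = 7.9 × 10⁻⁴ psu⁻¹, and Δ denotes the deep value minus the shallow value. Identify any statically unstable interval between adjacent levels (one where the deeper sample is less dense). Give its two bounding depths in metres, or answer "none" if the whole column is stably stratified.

91–116 m

Evaluate Δρ/ρ₀ = −αΔT + βΔS across each adjacent pair:
  26–77 m: −αΔT+βΔS = −(1.7 × 10⁻⁴)(-0.1)+(7.9 × 10⁻⁴)(+0.81) = 6.6 × 10⁻⁴ → stable
  77–91 m: −αΔT+βΔS = −(1.7 × 10⁻⁴)(-4.6)+(7.9 × 10⁻⁴)(-0.83) = 1.3 × 10⁻⁴ → stable
  91–116 m: −αΔT+βΔS = −(1.7 × 10⁻⁴)(+4.6)+(7.9 × 10⁻⁴)(-0.77) = -1.4 × 10⁻³ → UNSTABLE
  116–254 m: −αΔT+βΔS = −(1.7 × 10⁻⁴)(-0.7)+(7.9 × 10⁻⁴)(+4.78) = 3.9 × 10⁻³ → stable
The 91–116 m interval has Δρ < 0: lighter water underlies denser water.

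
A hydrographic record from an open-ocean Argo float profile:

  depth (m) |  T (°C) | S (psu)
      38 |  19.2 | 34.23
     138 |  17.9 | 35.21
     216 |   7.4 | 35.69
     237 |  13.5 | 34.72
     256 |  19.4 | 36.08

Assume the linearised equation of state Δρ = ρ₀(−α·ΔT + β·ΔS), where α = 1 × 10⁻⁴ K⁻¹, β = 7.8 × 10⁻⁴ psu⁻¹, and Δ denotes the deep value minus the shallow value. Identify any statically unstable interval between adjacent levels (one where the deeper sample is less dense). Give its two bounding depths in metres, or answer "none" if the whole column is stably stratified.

216–237 m

Evaluate Δρ/ρ₀ = −αΔT + βΔS across each adjacent pair:
  38–138 m: −αΔT+βΔS = −(1 × 10⁻⁴)(-1.3)+(7.8 × 10⁻⁴)(+0.98) = 8.9 × 10⁻⁴ → stable
  138–216 m: −αΔT+βΔS = −(1 × 10⁻⁴)(-10.5)+(7.8 × 10⁻⁴)(+0.48) = 1.4 × 10⁻³ → stable
  216–237 m: −αΔT+βΔS = −(1 × 10⁻⁴)(+6.1)+(7.8 × 10⁻⁴)(-0.97) = -1.4 × 10⁻³ → UNSTABLE
  237–256 m: −αΔT+βΔS = −(1 × 10⁻⁴)(+5.9)+(7.8 × 10⁻⁴)(+1.36) = 4.7 × 10⁻⁴ → stable
The 216–237 m interval has Δρ < 0: lighter water underlies denser water.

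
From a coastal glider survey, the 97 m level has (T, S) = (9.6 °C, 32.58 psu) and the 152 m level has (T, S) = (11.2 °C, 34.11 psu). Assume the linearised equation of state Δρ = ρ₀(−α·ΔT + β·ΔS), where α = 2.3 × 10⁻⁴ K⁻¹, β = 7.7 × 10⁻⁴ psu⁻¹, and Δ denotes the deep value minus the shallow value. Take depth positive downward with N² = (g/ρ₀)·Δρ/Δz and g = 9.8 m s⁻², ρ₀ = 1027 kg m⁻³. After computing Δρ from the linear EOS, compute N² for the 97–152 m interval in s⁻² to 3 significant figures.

ΔT = +1.6 K, ΔS = +1.53 psu (deep − shallow).
Δρ/ρ₀ = −αΔT + βΔS = -3.68 × 10⁻⁴ + 1.1781 × 10⁻³ = 8.101 × 10⁻⁴, so Δρ ≈ 0.8320 kg m⁻³.
N² = (g/ρ₀)·Δρ/Δz = g·(Δρ/ρ₀)/Δz = 9.8 × 8.101 × 10⁻⁴ / 55 = 1.4435 × 10⁻⁴ s⁻² ≈ 1.44 × 10⁻⁴ s⁻².

1.44 × 10⁻⁴ s⁻²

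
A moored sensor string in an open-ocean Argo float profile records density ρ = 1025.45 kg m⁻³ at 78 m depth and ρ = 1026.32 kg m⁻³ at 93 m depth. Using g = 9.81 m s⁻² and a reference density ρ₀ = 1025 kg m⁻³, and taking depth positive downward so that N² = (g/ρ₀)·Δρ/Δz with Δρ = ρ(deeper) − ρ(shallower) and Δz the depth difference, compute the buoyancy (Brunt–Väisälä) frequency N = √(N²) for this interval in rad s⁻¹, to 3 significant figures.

Δρ = 1026.32 − 1025.45 = 0.87 kg m⁻³ over Δz = 93 − 78 = 15 m.
N² = (9.81/1025) × (0.87/15) = 5.5510 × 10⁻⁴ s⁻².
N = √(5.5510 × 10⁻⁴) = 0.023561 rad s⁻¹ ≈ 0.0236 rad s⁻¹.

0.0236 rad s⁻¹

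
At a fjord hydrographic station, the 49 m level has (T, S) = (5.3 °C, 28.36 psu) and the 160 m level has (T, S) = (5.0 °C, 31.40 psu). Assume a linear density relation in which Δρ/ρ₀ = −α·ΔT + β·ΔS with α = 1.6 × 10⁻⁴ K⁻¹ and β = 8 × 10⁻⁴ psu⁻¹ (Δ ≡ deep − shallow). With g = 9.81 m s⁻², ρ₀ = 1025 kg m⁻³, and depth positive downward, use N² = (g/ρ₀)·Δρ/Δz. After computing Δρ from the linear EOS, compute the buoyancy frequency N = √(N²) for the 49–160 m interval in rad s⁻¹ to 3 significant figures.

ΔT = -0.3 K, ΔS = +3.04 psu (deep − shallow).
Δρ/ρ₀ = −αΔT + βΔS = 4.80 × 10⁻⁵ + 2.432 × 10⁻³ = 2.48 × 10⁻³, so Δρ ≈ 2.542 kg m⁻³.
N² = (g/ρ₀)·Δρ/Δz = g·(Δρ/ρ₀)/Δz = 9.81 × 2.48 × 10⁻³ / 111 = 2.1918 × 10⁻⁴ s⁻².
N = √(2.1918 × 10⁻⁴) = 0.014805 rad s⁻¹ ≈ 0.0148 rad s⁻¹.

0.0148 rad s⁻¹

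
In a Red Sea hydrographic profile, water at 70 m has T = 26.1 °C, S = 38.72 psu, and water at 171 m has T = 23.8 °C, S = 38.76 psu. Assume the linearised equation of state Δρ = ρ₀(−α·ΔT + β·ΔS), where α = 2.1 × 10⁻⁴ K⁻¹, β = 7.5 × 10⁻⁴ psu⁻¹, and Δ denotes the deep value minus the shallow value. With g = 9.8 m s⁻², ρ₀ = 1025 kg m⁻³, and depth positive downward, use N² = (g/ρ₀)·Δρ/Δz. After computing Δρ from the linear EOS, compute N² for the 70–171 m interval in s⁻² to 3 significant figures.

4.98 × 10⁻⁵ s⁻²

ΔT = -2.3 K, ΔS = +0.04 psu (deep − shallow).
Δρ/ρ₀ = −αΔT + βΔS = 4.83 × 10⁻⁴ + 3.00 × 10⁻⁵ = 5.13 × 10⁻⁴, so Δρ ≈ 0.5258 kg m⁻³.
N² = (g/ρ₀)·Δρ/Δz = g·(Δρ/ρ₀)/Δz = 9.8 × 5.13 × 10⁻⁴ / 101 = 4.9776 × 10⁻⁵ s⁻² ≈ 4.98 × 10⁻⁵ s⁻².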